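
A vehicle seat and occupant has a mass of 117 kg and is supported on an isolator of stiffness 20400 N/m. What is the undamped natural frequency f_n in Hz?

2.10 Hz

ω_n = √(k/m) = √(20400/117) = √174.4 = 13.20 rad/s.
f_n = ω_n/(2π) = 13.20/6.283 = 2.102 Hz.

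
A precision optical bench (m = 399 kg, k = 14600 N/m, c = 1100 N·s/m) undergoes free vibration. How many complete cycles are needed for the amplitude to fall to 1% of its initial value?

4 cycles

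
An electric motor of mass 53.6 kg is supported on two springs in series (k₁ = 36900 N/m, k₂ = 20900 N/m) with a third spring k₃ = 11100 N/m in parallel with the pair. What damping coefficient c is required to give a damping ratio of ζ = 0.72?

Series pair: k_s = k₁k₂/(k₁+k₂) = (36900)(20900)/(36900 + 20900) = 13340 N/m. In parallel with k₃: k_eq = 13340 + 11100 = 24440 N/m.
c_c = 2√(k_eq·m) = 2√(24440 × 53.6) = 2289 N·s/m.
c = ζ·c_c = 0.72 × 2289 = 1648 N·s/m.

1650 N·s/m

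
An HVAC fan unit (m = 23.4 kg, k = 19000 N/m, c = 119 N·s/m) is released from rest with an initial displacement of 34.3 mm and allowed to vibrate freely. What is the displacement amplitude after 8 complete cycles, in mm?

0.380 mm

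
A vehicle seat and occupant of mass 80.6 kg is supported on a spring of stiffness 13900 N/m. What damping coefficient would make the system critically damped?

2120 N·s/m

c_c = 2√(k·m) = 2√(13900 × 80.6) = 2 × 1058 = 2117 N·s/m.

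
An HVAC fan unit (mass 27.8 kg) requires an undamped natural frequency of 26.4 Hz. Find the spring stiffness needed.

765000 N/m

ω_n = 2πf_n = 2π × 26.4 = 165.9 rad/s.
k = m·ω_n² = 27.8 × 165.9² = 27.8 × 27510 = 764900 N/m.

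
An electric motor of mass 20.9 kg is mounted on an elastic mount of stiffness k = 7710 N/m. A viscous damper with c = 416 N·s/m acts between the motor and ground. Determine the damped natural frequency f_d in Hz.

2.61 Hz

ω_n = √(k/m) = √(7710/20.9) = 19.21 rad/s.
Critical damping c_c = 2√(k·m) = 2√(7710 × 20.9) = 802.8 N·s/m, so ζ = c/c_c = 416/802.8 = 0.5182.
ω_d = ω_n√(1 − ζ²) = 19.21 × √(1 − 0.268) = 16.43 rad/s.
f_d = ω_d/(2π) = 2.614 Hz.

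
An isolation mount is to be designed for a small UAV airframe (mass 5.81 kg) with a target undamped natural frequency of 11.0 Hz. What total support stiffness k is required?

ω_n = 2πf_n = 2π × 11.0 = 69.12 rad/s.
k = m·ω_n² = 5.81 × 69.12² = 5.81 × 4777 = 27750 N/m.

27800 N/m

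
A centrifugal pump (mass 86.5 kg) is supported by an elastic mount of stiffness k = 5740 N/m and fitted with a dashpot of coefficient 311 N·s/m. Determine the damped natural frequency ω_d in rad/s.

ω_n = √(k/m) = √(5740/86.5) = 8.146 rad/s.
Critical damping c_c = 2√(k·m) = 2√(5740 × 86.5) = 1409 N·s/m, so ζ = c/c_c = 311/1409 = 0.2207.
ω_d = ω_n√(1 − ζ²) = 8.146 × √(1 − 0.0487) = 7.945 rad/s.

7.95 rad/s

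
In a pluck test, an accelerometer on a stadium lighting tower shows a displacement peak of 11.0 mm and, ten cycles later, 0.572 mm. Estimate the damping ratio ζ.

0.0470

Logarithmic decrement δ = (1/n)·ln(x₀/x_n) = (1/10)·ln(11.0/0.572) = (1/10)·ln(19.23) = 0.2957.
ζ = δ/√(4π² + δ²) = 0.2957/√(39.48 + 0.0874) = 0.2957/6.290 = 0.04700.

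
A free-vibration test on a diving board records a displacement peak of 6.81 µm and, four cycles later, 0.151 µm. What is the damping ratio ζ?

0.150

Logarithmic decrement δ = (1/n)·ln(x₀/x_n) = (1/4)·ln(6.81/0.151) = (1/4)·ln(45.10) = 0.9522.
ζ = δ/√(4π² + δ²) = 0.9522/√(39.48 + 0.907) = 0.9522/6.355 = 0.1498.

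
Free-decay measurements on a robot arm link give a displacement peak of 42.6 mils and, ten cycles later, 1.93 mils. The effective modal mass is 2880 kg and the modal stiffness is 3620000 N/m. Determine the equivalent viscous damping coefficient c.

10000 N·s/m

Logarithmic decrement δ = (1/n)·ln(x₀/x_n) = (1/10)·ln(42.6/1.93) = (1/10)·ln(22.07) = 0.3094.
ζ = δ/√(4π² + δ²) = 0.3094/√(39.48 + 0.0957) = 0.3094/6.291 = 0.04919.
c = ζ · 2√(km) = 0.04919 × 2√(3620000 × 2880) = 0.04919 × 204200 = 10040 N·s/m.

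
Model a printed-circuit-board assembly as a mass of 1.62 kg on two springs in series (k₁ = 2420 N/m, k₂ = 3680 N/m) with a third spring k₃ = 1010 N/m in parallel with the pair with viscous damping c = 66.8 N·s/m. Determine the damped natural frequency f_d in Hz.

5.28 Hz

Series pair: k_s = k₁k₂/(k₁+k₂) = (2420)(3680)/(2420 + 3680) = 1460 N/m. In parallel with k₃: k_eq = 1460 + 1010 = 2470 N/m.
ω_n = √(k_eq/m) = √(2470/1.62) = 39.05 rad/s.
Critical damping c_c = 2√(k_eq·m) = 2√(2470 × 1.62) = 126.5 N·s/m, so ζ = c/c_c = 66.8/126.5 = 0.5280.
ω_d = ω_n√(1 − ζ²) = 39.05 × √(1 − 0.279) = 33.16 rad/s.
f_d = ω_d/(2π) = 5.278 Hz.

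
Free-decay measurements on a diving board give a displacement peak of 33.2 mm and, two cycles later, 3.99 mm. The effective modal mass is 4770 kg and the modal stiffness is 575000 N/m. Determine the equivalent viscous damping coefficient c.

Logarithmic decrement δ = (1/n)·ln(x₀/x_n) = (1/2)·ln(33.2/3.99) = (1/2)·ln(8.321) = 1.059.
ζ = δ/√(4π² + δ²) = 1.059/√(39.48 + 1.12) = 1.059/6.372 = 0.1663.
c = ζ · 2√(km) = 0.1663 × 2√(575000 × 4770) = 0.1663 × 104700 = 17410 N·s/m.

17400 N·s/m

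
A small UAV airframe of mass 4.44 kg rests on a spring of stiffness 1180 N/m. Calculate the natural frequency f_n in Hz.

ω_n = √(k/m) = √(1180/4.44) = √265.8 = 16.30 rad/s.
f_n = ω_n/(2π) = 16.30/6.283 = 2.595 Hz.

2.59 Hz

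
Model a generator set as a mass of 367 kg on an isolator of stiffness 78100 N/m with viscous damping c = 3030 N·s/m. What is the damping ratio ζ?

0.283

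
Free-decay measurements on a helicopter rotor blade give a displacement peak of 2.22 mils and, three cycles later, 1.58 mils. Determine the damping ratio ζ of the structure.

Logarithmic decrement δ = (1/n)·ln(x₀/x_n) = (1/3)·ln(2.22/1.58) = (1/3)·ln(1.405) = 0.1134.
ζ = δ/√(4π² + δ²) = 0.1134/√(39.48 + 0.0129) = 0.1134/6.284 = 0.01804.

0.0180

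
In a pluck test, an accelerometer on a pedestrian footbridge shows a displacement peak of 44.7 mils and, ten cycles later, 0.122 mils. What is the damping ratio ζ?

0.0935

Logarithmic decrement δ = (1/n)·ln(x₀/x_n) = (1/10)·ln(44.7/0.122) = (1/10)·ln(366.4) = 0.5904.
ζ = δ/√(4π² + δ²) = 0.5904/√(39.48 + 0.349) = 0.5904/6.311 = 0.09355.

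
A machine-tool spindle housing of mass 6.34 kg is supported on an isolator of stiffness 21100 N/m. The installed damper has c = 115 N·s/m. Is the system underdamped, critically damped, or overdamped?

c_c = 2√(k·m) = 731.5 N·s/m; ζ = c/c_c = 115/731.5 = 0.157.
Since ζ < 1 the system is underdamped.

underdamped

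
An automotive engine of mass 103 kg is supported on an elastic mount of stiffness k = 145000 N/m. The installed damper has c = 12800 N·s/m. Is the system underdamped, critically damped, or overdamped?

c_c = 2√(k·m) = 7729 N·s/m; ζ = c/c_c = 12800/7729 = 1.66.
Since ζ > 1 the system is overdamped.

overdamped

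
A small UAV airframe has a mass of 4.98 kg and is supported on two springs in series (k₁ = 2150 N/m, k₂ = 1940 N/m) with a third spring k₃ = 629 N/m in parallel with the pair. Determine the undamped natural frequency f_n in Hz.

Series pair: k_s = k₁k₂/(k₁+k₂) = (2150)(1940)/(2150 + 1940) = 1020 N/m. In parallel with k₃: k_eq = 1020 + 629 = 1649 N/m.
ω_n = √(k_eq/m) = √(1649/4.98) = √331.1 = 18.20 rad/s.
f_n = ω_n/(2π) = 18.20/6.283 = 2.896 Hz.

2.90 Hz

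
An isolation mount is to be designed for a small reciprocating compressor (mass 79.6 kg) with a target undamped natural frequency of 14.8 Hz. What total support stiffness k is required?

ω_n = 2πf_n = 2π × 14.8 = 92.99 rad/s.
k = m·ω_n² = 79.6 × 92.99² = 79.6 × 8647 = 688300 N/m.

688000 N/m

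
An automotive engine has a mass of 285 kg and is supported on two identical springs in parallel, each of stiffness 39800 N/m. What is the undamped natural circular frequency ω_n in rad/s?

Parallel springs add: k_eq = 2 × 39800 = 79600 N/m.
ω_n = √(k_eq/m) = √(79600/285) = √279.3 = 16.71 rad/s.

16.7 rad/s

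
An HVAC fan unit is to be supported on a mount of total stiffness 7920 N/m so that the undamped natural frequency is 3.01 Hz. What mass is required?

22.1 kg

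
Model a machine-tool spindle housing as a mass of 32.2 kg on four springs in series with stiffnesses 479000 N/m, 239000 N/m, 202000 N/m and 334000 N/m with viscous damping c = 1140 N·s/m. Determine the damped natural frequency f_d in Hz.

Series springs: 1/k_eq = 1/479000 + 1/239000 + 1/202000 + 1/334000 = 1.422×10^-5, so k_eq = 70340 N/m.
ω_n = √(k_eq/m) = √(70340/32.2) = 46.74 rad/s.
Critical damping c_c = 2√(k_eq·m) = 2√(70340 × 32.2) = 3010 N·s/m, so ζ = c/c_c = 1140/3010 = 0.3787.
ω_d = ω_n√(1 − ζ²) = 46.74 × √(1 − 0.143) = 43.26 rad/s.
f_d = ω_d/(2π) = 6.885 Hz.

6.88 Hz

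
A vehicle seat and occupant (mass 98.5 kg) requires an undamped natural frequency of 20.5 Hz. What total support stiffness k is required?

1630000 N/m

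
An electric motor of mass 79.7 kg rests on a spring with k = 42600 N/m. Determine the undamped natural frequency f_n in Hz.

3.68 Hz

ω_n = √(k/m) = √(42600/79.7) = √534.5 = 23.12 rad/s.
f_n = ω_n/(2π) = 23.12/6.283 = 3.680 Hz.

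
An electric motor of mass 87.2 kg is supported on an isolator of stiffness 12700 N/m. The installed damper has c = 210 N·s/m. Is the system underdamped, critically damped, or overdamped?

c_c = 2√(k·m) = 2105 N·s/m; ζ = c/c_c = 210/2105 = 0.0998.
Since ζ < 1 the system is underdamped.

underdamped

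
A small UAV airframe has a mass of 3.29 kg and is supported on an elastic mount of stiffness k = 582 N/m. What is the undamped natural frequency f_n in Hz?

2.12 Hz

ω_n = √(k/m) = √(582.0/3.29) = √176.9 = 13.30 rad/s.
f_n = ω_n/(2π) = 13.30/6.283 = 2.117 Hz.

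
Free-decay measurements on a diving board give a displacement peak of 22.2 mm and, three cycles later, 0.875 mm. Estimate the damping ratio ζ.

Logarithmic decrement δ = (1/n)·ln(x₀/x_n) = (1/3)·ln(22.2/0.875) = (1/3)·ln(25.37) = 1.078.
ζ = δ/√(4π² + δ²) = 1.078/√(39.48 + 1.16) = 1.078/6.375 = 0.1691.

0.169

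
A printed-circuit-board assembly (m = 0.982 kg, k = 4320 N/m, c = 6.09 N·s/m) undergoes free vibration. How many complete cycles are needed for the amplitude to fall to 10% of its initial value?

ζ = c/(2√(km)) = 6.09/(2√(4320 × 0.982)) = 6.09/130.3 = 0.04675.
Logarithmic decrement δ = 2πζ/√(1 − ζ²) = 2π × 0.04675/√(1 − 0.00219) = 0.2941.
x_n/x₀ = e^(−nδ) ≤ 0.1; take ln: n ≥ ln(1/0.1)/δ = 2.303/0.2941 = 7.830.
So 8 complete cycles are required.

8 cycles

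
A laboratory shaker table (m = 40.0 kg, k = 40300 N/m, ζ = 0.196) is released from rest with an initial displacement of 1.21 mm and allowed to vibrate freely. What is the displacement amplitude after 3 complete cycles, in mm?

Logarithmic decrement δ = 2πζ/√(1 − ζ²) = 2π × 0.1960/√(1 − 0.0384) = 1.256.
After n cycles, x_n/x₀ = e^(−nδ), so x_3 = 1.21 × e^(−3 × 1.256) = 1.21 × 0.02311 = 0.02796 mm.

0.0280 mm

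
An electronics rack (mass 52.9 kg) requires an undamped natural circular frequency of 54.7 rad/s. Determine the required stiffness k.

158000 N/m

k = m·ω_n² = 52.9 × 54.70² = 52.9 × 2992 = 158300 N/m.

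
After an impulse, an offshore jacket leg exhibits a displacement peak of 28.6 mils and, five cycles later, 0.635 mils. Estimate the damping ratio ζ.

0.120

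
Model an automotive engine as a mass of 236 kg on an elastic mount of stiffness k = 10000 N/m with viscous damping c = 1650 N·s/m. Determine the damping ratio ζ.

ω_n = √(k/m) = √(10000/236) = 6.509 rad/s.
Critical damping c_c = 2√(k·m) = 2√(10000 × 236) = 3072 N·s/m, so ζ = c/c_c = 1650/3072 = 0.5370.

0.537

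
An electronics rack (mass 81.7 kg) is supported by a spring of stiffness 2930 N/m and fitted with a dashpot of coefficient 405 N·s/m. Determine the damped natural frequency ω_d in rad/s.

5.45 rad/s

ω_n = √(k/m) = √(2930/81.7) = 5.989 rad/s.
Critical damping c_c = 2√(k·m) = 2√(2930 × 81.7) = 978.5 N·s/m, so ζ = c/c_c = 405/978.5 = 0.4139.
ω_d = ω_n√(1 − ζ²) = 5.989 × √(1 − 0.171) = 5.452 rad/s.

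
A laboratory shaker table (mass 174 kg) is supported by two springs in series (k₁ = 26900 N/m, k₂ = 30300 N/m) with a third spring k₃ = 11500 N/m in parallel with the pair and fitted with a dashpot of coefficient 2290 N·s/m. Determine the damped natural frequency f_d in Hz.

Series pair: k_s = k₁k₂/(k₁+k₂) = (26900)(30300)/(26900 + 30300) = 14250 N/m. In parallel with k₃: k_eq = 14250 + 11500 = 25750 N/m.
ω_n = √(k_eq/m) = √(25750/174) = 12.16 rad/s.
Critical damping c_c = 2√(k_eq·m) = 2√(25750 × 174) = 4233 N·s/m, so ζ = c/c_c = 2290/4233 = 0.5409.
ω_d = ω_n√(1 − ζ²) = 12.16 × √(1 − 0.293) = 10.23 rad/s.
f_d = ω_d/(2π) = 1.628 Hz.

1.63 Hz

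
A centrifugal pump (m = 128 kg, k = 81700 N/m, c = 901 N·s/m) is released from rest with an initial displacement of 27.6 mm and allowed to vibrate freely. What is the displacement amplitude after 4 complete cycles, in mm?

0.804 mm

ζ = c/(2√(km)) = 901/(2√(81700 × 128)) = 901/6468 = 0.1393.
Logarithmic decrement δ = 2πζ/√(1 − ζ²) = 2π × 0.1393/√(1 − 0.0194) = 0.8839.
After n cycles, x_n/x₀ = e^(−nδ), so x_4 = 27.6 × e^(−4 × 0.8839) = 27.6 × 0.02914 = 0.8042 mm.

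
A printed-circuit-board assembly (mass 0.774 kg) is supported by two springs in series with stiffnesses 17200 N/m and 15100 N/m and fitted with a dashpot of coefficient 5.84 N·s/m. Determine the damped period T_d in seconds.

0.0617 s

Series springs: 1/k_eq = 1/17200 + 1/15100 = 0.0001244, so k_eq = 8041 N/m.
ω_n = √(k_eq/m) = √(8041/0.774) = 101.9 rad/s.
Critical damping c_c = 2√(k_eq·m) = 2√(8041 × 0.774) = 157.8 N·s/m, so ζ = c/c_c = 5.84/157.8 = 0.03701.
ω_d = ω_n√(1 − ζ²) = 101.9 × √(1 − 0.00137) = 101.9 rad/s.
T_d = 2π/ω_d = 0.06169 s.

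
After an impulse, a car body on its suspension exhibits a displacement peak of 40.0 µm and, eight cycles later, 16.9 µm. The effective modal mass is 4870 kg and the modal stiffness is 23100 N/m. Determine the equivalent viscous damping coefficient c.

364 N·s/m

Logarithmic decrement δ = (1/n)·ln(x₀/x_n) = (1/8)·ln(40.0/16.9) = (1/8)·ln(2.367) = 0.1077.
ζ = δ/√(4π² + δ²) = 0.1077/√(39.48 + 0.0116) = 0.1077/6.284 = 0.01714.
c = ζ · 2√(km) = 0.01714 × 2√(23100 × 4870) = 0.01714 × 21210 = 363.5 N·s/m.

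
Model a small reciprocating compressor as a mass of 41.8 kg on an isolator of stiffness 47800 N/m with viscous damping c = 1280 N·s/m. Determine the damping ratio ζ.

0.453

ω_n = √(k/m) = √(47800/41.8) = 33.82 rad/s.
Critical damping c_c = 2√(k·m) = 2√(47800 × 41.8) = 2827 N·s/m, so ζ = c/c_c = 1280/2827 = 0.4528.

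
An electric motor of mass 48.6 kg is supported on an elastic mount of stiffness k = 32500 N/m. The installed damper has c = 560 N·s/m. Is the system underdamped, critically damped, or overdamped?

underdamped

c_c = 2√(k·m) = 2514 N·s/m; ζ = c/c_c = 560/2514 = 0.223.
Since ζ < 1 the system is underdamped.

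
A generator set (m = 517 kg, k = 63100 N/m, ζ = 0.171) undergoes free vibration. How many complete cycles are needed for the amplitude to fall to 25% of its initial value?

2 cycles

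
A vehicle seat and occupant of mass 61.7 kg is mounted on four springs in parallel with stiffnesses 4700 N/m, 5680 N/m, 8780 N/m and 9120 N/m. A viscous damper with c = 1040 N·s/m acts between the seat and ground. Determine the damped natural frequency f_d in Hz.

3.13 Hz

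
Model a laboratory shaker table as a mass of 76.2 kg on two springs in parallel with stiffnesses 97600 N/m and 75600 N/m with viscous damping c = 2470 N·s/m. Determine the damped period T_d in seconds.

Parallel springs add: k_eq = 97600 + 75600 = 173200 N/m.
ω_n = √(k_eq/m) = √(173200/76.2) = 47.68 rad/s.
Critical damping c_c = 2√(k_eq·m) = 2√(173200 × 76.2) = 7266 N·s/m, so ζ = c/c_c = 2470/7266 = 0.3400.
ω_d = ω_n√(1 − ζ²) = 47.68 × √(1 − 0.116) = 44.84 rad/s.
T_d = 2π/ω_d = 0.1401 s.

0.140 s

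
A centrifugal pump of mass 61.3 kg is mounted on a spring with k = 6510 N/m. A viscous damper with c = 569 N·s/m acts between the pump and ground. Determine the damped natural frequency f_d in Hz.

ω_n = √(k/m) = √(6510/61.3) = 10.31 rad/s.
Critical damping c_c = 2√(k·m) = 2√(6510 × 61.3) = 1263 N·s/m, so ζ = c/c_c = 569/1263 = 0.4504.
ω_d = ω_n√(1 − ζ²) = 10.31 × √(1 − 0.203) = 9.201 rad/s.
f_d = ω_d/(2π) = 1.464 Hz.

1.46 Hz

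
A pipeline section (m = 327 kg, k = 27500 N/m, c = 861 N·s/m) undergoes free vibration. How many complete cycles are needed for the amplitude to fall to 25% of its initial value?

2 cycles

ζ = c/(2√(km)) = 861/(2√(27500 × 327)) = 861/5997 = 0.1436.
Logarithmic decrement δ = 2πζ/√(1 − ζ²) = 2π × 0.1436/√(1 − 0.0206) = 0.9115.
x_n/x₀ = e^(−nδ) ≤ 0.25; take ln: n ≥ ln(1/0.25)/δ = 1.386/0.9115 = 1.521.
So 2 complete cycles are required.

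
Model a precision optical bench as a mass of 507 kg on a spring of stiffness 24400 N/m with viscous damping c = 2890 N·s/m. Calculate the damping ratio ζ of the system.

0.411

ω_n = √(k/m) = √(24400/507) = 6.937 rad/s.
Critical damping c_c = 2√(k·m) = 2√(24400 × 507) = 7034 N·s/m, so ζ = c/c_c = 2890/7034 = 0.4108.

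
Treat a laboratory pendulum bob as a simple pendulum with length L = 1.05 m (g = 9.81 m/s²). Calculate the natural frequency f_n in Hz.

For a simple pendulum ω_n = √(g/L) = √(9.81/1.05) = √9.343 = 3.057 rad/s.
f_n = ω_n/(2π) = 3.057/6.283 = 0.4865 Hz.

0.486 Hz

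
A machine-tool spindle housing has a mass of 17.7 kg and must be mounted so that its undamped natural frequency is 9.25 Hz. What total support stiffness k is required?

ω_n = 2πf_n = 2π × 9.25 = 58.12 rad/s.
k = m·ω_n² = 17.7 × 58.12² = 17.7 × 3378 = 59790 N/m.

59800 N/m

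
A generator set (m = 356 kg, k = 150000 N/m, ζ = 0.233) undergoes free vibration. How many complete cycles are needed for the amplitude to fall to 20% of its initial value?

Logarithmic decrement δ = 2πζ/√(1 − ζ²) = 2π × 0.2330/√(1 − 0.0543) = 1.505.
x_n/x₀ = e^(−nδ) ≤ 0.2; take ln: n ≥ ln(1/0.2)/δ = 1.609/1.505 = 1.069.
So 2 complete cycles are required.

2 cycles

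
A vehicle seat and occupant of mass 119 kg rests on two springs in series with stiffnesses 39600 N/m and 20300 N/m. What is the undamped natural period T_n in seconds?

Series springs: 1/k_eq = 1/39600 + 1/20300 = 7.451×10^-5, so k_eq = 13420 N/m.
ω_n = √(k_eq/m) = √(13420/119) = √112.8 = 10.62 rad/s.
T_n = 2π/ω_n = 6.283/10.62 = 0.5917 s.

0.592 s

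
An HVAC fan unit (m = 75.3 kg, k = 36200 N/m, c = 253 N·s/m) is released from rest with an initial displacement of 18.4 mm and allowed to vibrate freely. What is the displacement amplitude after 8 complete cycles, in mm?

ζ = c/(2√(km)) = 253/(2√(36200 × 75.3)) = 253/3302 = 0.07662.
Logarithmic decrement δ = 2πζ/√(1 − ζ²) = 2π × 0.07662/√(1 − 0.00587) = 0.4828.
After n cycles, x_n/x₀ = e^(−nδ), so x_8 = 18.4 × e^(−8 × 0.4828) = 18.4 × 0.02101 = 0.3866 mm.

0.387 mm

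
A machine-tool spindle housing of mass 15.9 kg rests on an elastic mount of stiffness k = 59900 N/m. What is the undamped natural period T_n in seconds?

ω_n = √(k/m) = √(59900/15.9) = √3767 = 61.38 rad/s.
T_n = 2π/ω_n = 6.283/61.38 = 0.1024 s.

0.102 s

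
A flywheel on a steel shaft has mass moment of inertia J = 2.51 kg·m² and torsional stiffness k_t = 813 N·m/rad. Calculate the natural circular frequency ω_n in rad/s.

18.0 rad/s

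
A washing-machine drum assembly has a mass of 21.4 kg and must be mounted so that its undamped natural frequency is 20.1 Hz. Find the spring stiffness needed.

341000 N/m

ω_n = 2πf_n = 2π × 20.1 = 126.3 rad/s.
k = m·ω_n² = 21.4 × 126.3² = 21.4 × 15950 = 341300 N/m.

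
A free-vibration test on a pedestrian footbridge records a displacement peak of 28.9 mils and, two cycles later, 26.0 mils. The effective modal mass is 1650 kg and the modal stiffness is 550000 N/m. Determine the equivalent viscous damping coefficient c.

Logarithmic decrement δ = (1/n)·ln(x₀/x_n) = (1/2)·ln(28.9/26.0) = (1/2)·ln(1.112) = 0.05287.
ζ = δ/√(4π² + δ²) = 0.05287/√(39.48 + 0.00280) = 0.05287/6.283 = 0.008415.
c = ζ · 2√(km) = 0.008415 × 2√(550000 × 1650) = 0.008415 × 60250 = 507.0 N·s/m.

507 N·s/m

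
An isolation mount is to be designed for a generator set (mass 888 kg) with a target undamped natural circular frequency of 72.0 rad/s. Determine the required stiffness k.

4600000 N/m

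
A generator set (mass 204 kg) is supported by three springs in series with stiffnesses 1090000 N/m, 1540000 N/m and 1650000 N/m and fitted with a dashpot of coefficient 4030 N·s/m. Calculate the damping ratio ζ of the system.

0.208

Series springs: 1/k_eq = 1/1090000 + 1/1540000 + 1/1650000 = 2.173×10^-6, so k_eq = 460200 N/m.
ω_n = √(k_eq/m) = √(460200/204) = 47.50 rad/s.
Critical damping c_c = 2√(k_eq·m) = 2√(460200 × 204) = 19380 N·s/m, so ζ = c/c_c = 4030/19380 = 0.2080.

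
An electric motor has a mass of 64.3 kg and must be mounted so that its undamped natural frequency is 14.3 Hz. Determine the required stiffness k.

519000 N/m

ω_n = 2πf_n = 2π × 14.3 = 89.85 rad/s.
k = m·ω_n² = 64.3 × 89.85² = 64.3 × 8073 = 519100 N/m.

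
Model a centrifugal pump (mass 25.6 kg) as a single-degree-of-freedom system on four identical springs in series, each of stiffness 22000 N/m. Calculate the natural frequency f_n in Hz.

2.33 Hz

Series springs: 1/k_eq = 4/22000, so k_eq = 22000/4 = 5500 N/m.
ω_n = √(k_eq/m) = √(5500/25.6) = √214.8 = 14.66 rad/s.
f_n = ω_n/(2π) = 14.66/6.283 = 2.333 Hz.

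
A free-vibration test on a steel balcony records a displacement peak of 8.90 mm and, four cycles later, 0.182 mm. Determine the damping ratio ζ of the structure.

0.153

Logarithmic decrement δ = (1/n)·ln(x₀/x_n) = (1/4)·ln(8.90/0.182) = (1/4)·ln(48.90) = 0.9724.
ζ = δ/√(4π² + δ²) = 0.9724/√(39.48 + 0.946) = 0.9724/6.358 = 0.1529.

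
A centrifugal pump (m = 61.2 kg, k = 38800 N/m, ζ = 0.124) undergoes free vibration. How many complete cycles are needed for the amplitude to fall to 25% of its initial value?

Logarithmic decrement δ = 2πζ/√(1 − ζ²) = 2π × 0.1240/√(1 − 0.0154) = 0.7852.
x_n/x₀ = e^(−nδ) ≤ 0.25; take ln: n ≥ ln(1/0.25)/δ = 1.386/0.7852 = 1.766.
So 2 complete cycles are required.

2 cycles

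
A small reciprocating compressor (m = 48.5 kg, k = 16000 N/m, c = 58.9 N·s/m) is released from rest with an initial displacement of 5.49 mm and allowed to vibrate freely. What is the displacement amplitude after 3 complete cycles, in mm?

ζ = c/(2√(km)) = 58.9/(2√(16000 × 48.5)) = 58.9/1762 = 0.03343.
Logarithmic decrement δ = 2πζ/√(1 − ζ²) = 2π × 0.03343/√(1 − 0.00112) = 0.2102.
After n cycles, x_n/x₀ = e^(−nδ), so x_3 = 5.49 × e^(−3 × 0.2102) = 5.49 × 0.5323 = 2.922 mm.

2.92 mm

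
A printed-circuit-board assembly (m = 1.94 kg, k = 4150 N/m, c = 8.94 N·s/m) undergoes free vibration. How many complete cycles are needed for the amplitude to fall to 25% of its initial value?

ζ = c/(2√(km)) = 8.94/(2√(4150 × 1.94)) = 8.94/179.5 = 0.04982.
Logarithmic decrement δ = 2πζ/√(1 − ζ²) = 2π × 0.04982/√(1 − 0.00248) = 0.3134.
x_n/x₀ = e^(−nδ) ≤ 0.25; take ln: n ≥ ln(1/0.25)/δ = 1.386/0.3134 = 4.423.
So 5 complete cycles are required.

5 cycles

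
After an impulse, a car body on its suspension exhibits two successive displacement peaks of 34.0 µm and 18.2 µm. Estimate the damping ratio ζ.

0.0990

Logarithmic decrement δ = (1/n)·ln(x₀/x_n) = (1/1)·ln(34.0/18.2) = (1/1)·ln(1.868) = 0.6249.
ζ = δ/√(4π² + δ²) = 0.6249/√(39.48 + 0.391) = 0.6249/6.314 = 0.09897.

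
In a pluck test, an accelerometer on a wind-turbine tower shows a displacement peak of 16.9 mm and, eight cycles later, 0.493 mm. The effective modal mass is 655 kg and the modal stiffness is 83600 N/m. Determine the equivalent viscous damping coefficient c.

Logarithmic decrement δ = (1/n)·ln(x₀/x_n) = (1/8)·ln(16.9/0.493) = (1/8)·ln(34.28) = 0.4418.
ζ = δ/√(4π² + δ²) = 0.4418/√(39.48 + 0.195) = 0.4418/6.299 = 0.07014.
c = ζ · 2√(km) = 0.07014 × 2√(83600 × 655) = 0.07014 × 14800 = 1038 N·s/m.

1040 N·s/m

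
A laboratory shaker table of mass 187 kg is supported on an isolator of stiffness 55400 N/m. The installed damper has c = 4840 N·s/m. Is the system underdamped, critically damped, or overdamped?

underdamped

c_c = 2√(k·m) = 6437 N·s/m; ζ = c/c_c = 4840/6437 = 0.752.
Since ζ < 1 the system is underdamped.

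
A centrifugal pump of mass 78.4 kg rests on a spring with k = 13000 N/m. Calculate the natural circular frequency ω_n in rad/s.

12.9 rad/s

ω_n = √(k/m) = √(13000/78.4) = √165.8 = 12.88 rad/s.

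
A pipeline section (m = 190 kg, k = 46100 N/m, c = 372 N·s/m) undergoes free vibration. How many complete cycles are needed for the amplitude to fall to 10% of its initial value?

6 cycles

ζ = c/(2√(km)) = 372/(2√(46100 × 190)) = 372/5919 = 0.06285.
Logarithmic decrement δ = 2πζ/√(1 − ζ²) = 2π × 0.06285/√(1 − 0.00395) = 0.3957.
x_n/x₀ = e^(−nδ) ≤ 0.1; take ln: n ≥ ln(1/0.1)/δ = 2.303/0.3957 = 5.820.
So 6 complete cycles are required.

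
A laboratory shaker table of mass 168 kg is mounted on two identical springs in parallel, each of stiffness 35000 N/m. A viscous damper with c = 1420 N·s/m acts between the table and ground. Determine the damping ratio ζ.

Parallel springs add: k_eq = 2 × 35000 = 70000 N/m.
ω_n = √(k_eq/m) = √(70000/168) = 20.41 rad/s.
Critical damping c_c = 2√(k_eq·m) = 2√(70000 × 168) = 6859 N·s/m, so ζ = c/c_c = 1420/6859 = 0.2070.

0.207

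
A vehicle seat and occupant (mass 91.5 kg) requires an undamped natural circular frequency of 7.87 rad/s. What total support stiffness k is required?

5670 N/m

k = m·ω_n² = 91.5 × 7.870² = 91.5 × 61.94 = 5667 N/m.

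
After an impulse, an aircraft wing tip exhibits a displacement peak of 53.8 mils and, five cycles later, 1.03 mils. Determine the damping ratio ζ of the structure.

0.125

Logarithmic decrement δ = (1/n)·ln(x₀/x_n) = (1/5)·ln(53.8/1.03) = (1/5)·ln(52.23) = 0.7911.
ζ = δ/√(4π² + δ²) = 0.7911/√(39.48 + 0.626) = 0.7911/6.333 = 0.1249.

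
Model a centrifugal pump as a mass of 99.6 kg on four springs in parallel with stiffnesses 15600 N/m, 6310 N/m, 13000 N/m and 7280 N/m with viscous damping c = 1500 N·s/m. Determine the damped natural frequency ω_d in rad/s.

Parallel springs add: k_eq = 15600 + 6310 + 13000 + 7280 = 42190 N/m.
ω_n = √(k_eq/m) = √(42190/99.6) = 20.58 rad/s.
Critical damping c_c = 2√(k_eq·m) = 2√(42190 × 99.6) = 4100 N·s/m, so ζ = c/c_c = 1500/4100 = 0.3659.
ω_d = ω_n√(1 − ζ²) = 20.58 × √(1 − 0.134) = 19.15 rad/s.

19.2 rad/s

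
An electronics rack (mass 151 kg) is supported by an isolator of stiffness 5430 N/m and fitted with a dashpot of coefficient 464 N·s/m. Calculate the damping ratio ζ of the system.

ω_n = √(k/m) = √(5430/151) = 5.997 rad/s.
Critical damping c_c = 2√(k·m) = 2√(5430 × 151) = 1811 N·s/m, so ζ = c/c_c = 464/1811 = 0.2562.

0.256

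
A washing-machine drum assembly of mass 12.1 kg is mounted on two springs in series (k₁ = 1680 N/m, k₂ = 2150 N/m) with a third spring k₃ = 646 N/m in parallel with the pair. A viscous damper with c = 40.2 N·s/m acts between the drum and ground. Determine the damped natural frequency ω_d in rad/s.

Series pair: k_s = k₁k₂/(k₁+k₂) = (1680)(2150)/(1680 + 2150) = 943.1 N/m. In parallel with k₃: k_eq = 943.1 + 646 = 1589 N/m.
ω_n = √(k_eq/m) = √(1589/12.1) = 11.46 rad/s.
Critical damping c_c = 2√(k_eq·m) = 2√(1589 × 12.1) = 277.3 N·s/m, so ζ = c/c_c = 40.2/277.3 = 0.1450.
ω_d = ω_n√(1 − ζ²) = 11.46 × √(1 − 0.0210) = 11.34 rad/s.

11.3 rad/s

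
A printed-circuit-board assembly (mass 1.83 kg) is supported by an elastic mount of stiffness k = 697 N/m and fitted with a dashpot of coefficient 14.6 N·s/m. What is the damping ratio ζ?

0.204

ω_n = √(k/m) = √(697.0/1.83) = 19.52 rad/s.
Critical damping c_c = 2√(k·m) = 2√(697.0 × 1.83) = 71.43 N·s/m, so ζ = c/c_c = 14.6/71.43 = 0.2044.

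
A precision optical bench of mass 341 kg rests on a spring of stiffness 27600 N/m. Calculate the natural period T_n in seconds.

0.698 s

ω_n = √(k/m) = √(27600/341) = √80.94 = 8.997 rad/s.
T_n = 2π/ω_n = 6.283/8.997 = 0.6984 s.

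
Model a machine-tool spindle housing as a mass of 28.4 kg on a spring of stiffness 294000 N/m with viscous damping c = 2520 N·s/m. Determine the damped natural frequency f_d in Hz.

14.6 Hz

ω_n = √(k/m) = √(294000/28.4) = 101.7 rad/s.
Critical damping c_c = 2√(k·m) = 2√(294000 × 28.4) = 5779 N·s/m, so ζ = c/c_c = 2520/5779 = 0.4361.
ω_d = ω_n√(1 − ζ²) = 101.7 × √(1 − 0.190) = 91.56 rad/s.
f_d = ω_d/(2π) = 14.57 Hz.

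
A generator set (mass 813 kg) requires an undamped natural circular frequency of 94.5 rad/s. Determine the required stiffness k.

k = m·ω_n² = 813 × 94.50² = 813 × 8930 = 7260000 N/m.

7260000 N/m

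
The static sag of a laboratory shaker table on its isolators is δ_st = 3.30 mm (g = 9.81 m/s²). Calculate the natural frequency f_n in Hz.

ω_n = √(g/δ_st) = √(9.81/0.00330) = √2973 = 54.52 rad/s.
f_n = ω_n/(2π) = 54.52/6.283 = 8.678 Hz.

8.68 Hz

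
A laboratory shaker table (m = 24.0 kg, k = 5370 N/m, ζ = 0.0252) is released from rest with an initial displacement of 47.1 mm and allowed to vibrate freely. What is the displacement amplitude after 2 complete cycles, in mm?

34.3 mm

Logarithmic decrement δ = 2πζ/√(1 − ζ²) = 2π × 0.02520/√(1 − 0.000635) = 0.1584.
After n cycles, x_n/x₀ = e^(−nδ), so x_2 = 47.1 × e^(−2 × 0.1584) = 47.1 × 0.7285 = 34.31 mm.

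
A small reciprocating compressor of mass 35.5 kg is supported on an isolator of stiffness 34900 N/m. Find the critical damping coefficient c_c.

2230 N·s/m

c_c = 2√(k·m) = 2√(34900 × 35.5) = 2 × 1113 = 2226 N·s/m.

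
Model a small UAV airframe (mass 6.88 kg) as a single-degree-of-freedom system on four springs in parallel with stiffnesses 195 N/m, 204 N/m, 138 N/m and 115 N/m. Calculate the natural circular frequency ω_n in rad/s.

Parallel springs add: k_eq = 195 + 204 + 138 + 115 = 652.0 N/m.
ω_n = √(k_eq/m) = √(652.0/6.88) = √94.77 = 9.735 rad/s.

9.73 rad/s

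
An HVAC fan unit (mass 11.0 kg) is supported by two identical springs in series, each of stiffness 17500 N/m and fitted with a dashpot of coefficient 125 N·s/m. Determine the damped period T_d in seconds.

Series springs: 1/k_eq = 2/17500, so k_eq = 17500/2 = 8750 N/m.
ω_n = √(k_eq/m) = √(8750/11.0) = 28.20 rad/s.
Critical damping c_c = 2√(k_eq·m) = 2√(8750 × 11.0) = 620.5 N·s/m, so ζ = c/c_c = 125/620.5 = 0.2015.
ω_d = ω_n√(1 − ζ²) = 28.20 × √(1 − 0.0406) = 27.63 rad/s.
T_d = 2π/ω_d = 0.2274 s.

0.227 s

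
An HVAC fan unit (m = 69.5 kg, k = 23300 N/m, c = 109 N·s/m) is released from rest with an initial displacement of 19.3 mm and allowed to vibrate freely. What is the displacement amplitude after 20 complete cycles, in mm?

0.0883 mm

ζ = c/(2√(km)) = 109/(2√(23300 × 69.5)) = 109/2545 = 0.04283.
Logarithmic decrement δ = 2πζ/√(1 − ζ²) = 2π × 0.04283/√(1 − 0.00183) = 0.2693.
After n cycles, x_n/x₀ = e^(−nδ), so x_20 = 19.3 × e^(−20 × 0.2693) = 19.3 × 0.004576 = 0.08832 mm.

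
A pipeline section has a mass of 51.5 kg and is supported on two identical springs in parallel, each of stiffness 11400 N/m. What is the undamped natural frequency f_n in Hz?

Parallel springs add: k_eq = 2 × 11400 = 22800 N/m.
ω_n = √(k_eq/m) = √(22800/51.5) = √442.7 = 21.04 rad/s.
f_n = ω_n/(2π) = 21.04/6.283 = 3.349 Hz.

3.35 Hz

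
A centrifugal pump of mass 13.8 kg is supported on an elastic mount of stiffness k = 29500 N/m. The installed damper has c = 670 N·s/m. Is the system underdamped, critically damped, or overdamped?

underdamped

c_c = 2√(k·m) = 1276 N·s/m; ζ = c/c_c = 670/1276 = 0.525.
Since ζ < 1 the system is underdamped.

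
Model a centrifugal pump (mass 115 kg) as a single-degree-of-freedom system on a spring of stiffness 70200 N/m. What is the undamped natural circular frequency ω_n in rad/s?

24.7 rad/s

ω_n = √(k/m) = √(70200/115) = √610.4 = 24.71 rad/s.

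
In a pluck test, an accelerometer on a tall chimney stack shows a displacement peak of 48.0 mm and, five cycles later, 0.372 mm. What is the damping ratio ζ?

Logarithmic decrement δ = (1/n)·ln(x₀/x_n) = (1/5)·ln(48.0/0.372) = (1/5)·ln(129.0) = 0.9720.
ζ = δ/√(4π² + δ²) = 0.9720/√(39.48 + 0.945) = 0.9720/6.358 = 0.1529.

0.153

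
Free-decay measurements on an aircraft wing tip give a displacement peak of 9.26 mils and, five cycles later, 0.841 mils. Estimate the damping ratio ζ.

0.0761

Logarithmic decrement δ = (1/n)·ln(x₀/x_n) = (1/5)·ln(9.26/0.841) = (1/5)·ln(11.01) = 0.4798.
ζ = δ/√(4π² + δ²) = 0.4798/√(39.48 + 0.230) = 0.4798/6.301 = 0.07614.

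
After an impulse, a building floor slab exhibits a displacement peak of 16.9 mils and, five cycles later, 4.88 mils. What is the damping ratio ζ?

0.0395

Logarithmic decrement δ = (1/n)·ln(x₀/x_n) = (1/5)·ln(16.9/4.88) = (1/5)·ln(3.463) = 0.2484.
ζ = δ/√(4π² + δ²) = 0.2484/√(39.48 + 0.0617) = 0.2484/6.288 = 0.03951.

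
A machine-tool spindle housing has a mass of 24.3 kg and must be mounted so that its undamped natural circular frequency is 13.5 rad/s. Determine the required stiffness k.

k = m·ω_n² = 24.3 × 13.50² = 24.3 × 182.2 = 4429 N/m.

4430 N/m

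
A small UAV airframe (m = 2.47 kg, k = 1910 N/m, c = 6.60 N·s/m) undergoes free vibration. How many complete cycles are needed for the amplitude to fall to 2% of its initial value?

13 cycles

ζ = c/(2√(km)) = 6.60/(2√(1910 × 2.47)) = 6.60/137.4 = 0.04805.
Logarithmic decrement δ = 2πζ/√(1 − ζ²) = 2π × 0.04805/√(1 − 0.00231) = 0.3022.
x_n/x₀ = e^(−nδ) ≤ 0.02; take ln: n ≥ ln(1/0.02)/δ = 3.912/0.3022 = 12.94.
So 13 complete cycles are required.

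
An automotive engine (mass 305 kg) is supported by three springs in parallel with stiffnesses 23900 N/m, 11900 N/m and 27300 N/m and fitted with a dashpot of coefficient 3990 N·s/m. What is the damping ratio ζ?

0.455

Parallel springs add: k_eq = 23900 + 11900 + 27300 = 63100 N/m.
ω_n = √(k_eq/m) = √(63100/305) = 14.38 rad/s.
Critical damping c_c = 2√(k_eq·m) = 2√(63100 × 305) = 8774 N·s/m, so ζ = c/c_c = 3990/8774 = 0.4548.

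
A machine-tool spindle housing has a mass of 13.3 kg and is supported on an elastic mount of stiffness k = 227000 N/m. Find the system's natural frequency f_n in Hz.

ω_n = √(k/m) = √(227000/13.3) = √17070 = 130.6 rad/s.
f_n = ω_n/(2π) = 130.6/6.283 = 20.79 Hz.

20.8 Hz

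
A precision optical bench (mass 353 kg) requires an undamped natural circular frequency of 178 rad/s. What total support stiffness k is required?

k = m·ω_n² = 353 × 178.0² = 353 × 31680 = 11180000 N/m.

11200000 N/m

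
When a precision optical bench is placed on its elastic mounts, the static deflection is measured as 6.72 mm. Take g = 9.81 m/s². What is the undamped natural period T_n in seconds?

0.164 s

ω_n = √(g/δ_st) = √(9.81/0.00672) = √1460 = 38.21 rad/s.
T_n = 2π/ω_n = 6.283/38.21 = 0.1644 s.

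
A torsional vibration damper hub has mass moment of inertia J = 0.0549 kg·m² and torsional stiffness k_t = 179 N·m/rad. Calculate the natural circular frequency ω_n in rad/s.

ω_n = √(k_t/J) = √(179/0.0549) = √3260 = 57.10 rad/s.

57.1 rad/s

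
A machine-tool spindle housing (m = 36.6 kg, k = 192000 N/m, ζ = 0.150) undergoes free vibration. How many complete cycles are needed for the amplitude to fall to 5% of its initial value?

4 cycles

Logarithmic decrement δ = 2πζ/√(1 − ζ²) = 2π × 0.1500/√(1 − 0.0225) = 0.9533.
x_n/x₀ = e^(−nδ) ≤ 0.05; take ln: n ≥ ln(1/0.05)/δ = 2.996/0.9533 = 3.143.
So 4 complete cycles are required.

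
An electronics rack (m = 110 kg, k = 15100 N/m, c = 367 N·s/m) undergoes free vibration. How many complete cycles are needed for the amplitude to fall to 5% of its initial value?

4 cycles

ζ = c/(2√(km)) = 367/(2√(15100 × 110)) = 367/2578 = 0.1424.
Logarithmic decrement δ = 2πζ/√(1 − ζ²) = 2π × 0.1424/√(1 − 0.0203) = 0.9038.
x_n/x₀ = e^(−nδ) ≤ 0.05; take ln: n ≥ ln(1/0.05)/δ = 2.996/0.9038 = 3.315.
So 4 complete cycles are required.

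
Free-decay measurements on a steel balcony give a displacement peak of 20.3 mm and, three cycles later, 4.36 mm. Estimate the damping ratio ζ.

Logarithmic decrement δ = (1/n)·ln(x₀/x_n) = (1/3)·ln(20.3/4.36) = (1/3)·ln(4.656) = 0.5127.
ζ = δ/√(4π² + δ²) = 0.5127/√(39.48 + 0.263) = 0.5127/6.304 = 0.08133.

0.0813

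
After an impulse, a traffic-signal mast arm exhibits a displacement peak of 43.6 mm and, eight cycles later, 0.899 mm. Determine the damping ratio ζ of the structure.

0.0770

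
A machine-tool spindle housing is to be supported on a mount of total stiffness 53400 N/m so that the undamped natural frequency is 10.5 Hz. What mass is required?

ω_n = 2πf_n = 2π × 10.5 = 65.97 rad/s.
m = k/ω_n² = 53400/65.97² = 53400/4352 = 12.27 kg.

12.3 kg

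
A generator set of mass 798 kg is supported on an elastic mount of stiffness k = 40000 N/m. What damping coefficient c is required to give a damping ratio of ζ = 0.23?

c_c = 2√(k·m) = 2√(40000 × 798) = 11300 N·s/m.
c = ζ·c_c = 0.23 × 11300 = 2599 N·s/m.

2600 N·s/m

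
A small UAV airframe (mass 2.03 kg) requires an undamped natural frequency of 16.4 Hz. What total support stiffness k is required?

ω_n = 2πf_n = 2π × 16.4 = 103.0 rad/s.
k = m·ω_n² = 2.03 × 103.0² = 2.03 × 10620 = 21550 N/m.

21600 N/m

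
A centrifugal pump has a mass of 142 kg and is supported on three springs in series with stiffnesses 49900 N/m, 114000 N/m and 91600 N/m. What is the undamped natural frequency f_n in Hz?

2.12 Hz

Series springs: 1/k_eq = 1/49900 + 1/114000 + 1/91600 = 3.973×10^-5, so k_eq = 25170 N/m.
ω_n = √(k_eq/m) = √(25170/142) = √177.3 = 13.31 rad/s.
f_n = ω_n/(2π) = 13.31/6.283 = 2.119 Hz.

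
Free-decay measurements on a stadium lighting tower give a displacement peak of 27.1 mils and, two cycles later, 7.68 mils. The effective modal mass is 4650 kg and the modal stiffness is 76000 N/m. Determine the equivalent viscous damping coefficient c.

Logarithmic decrement δ = (1/n)·ln(x₀/x_n) = (1/2)·ln(27.1/7.68) = (1/2)·ln(3.529) = 0.6305.
ζ = δ/√(4π² + δ²) = 0.6305/√(39.48 + 0.397) = 0.6305/6.315 = 0.09984.
c = ζ · 2√(km) = 0.09984 × 2√(76000 × 4650) = 0.09984 × 37600 = 3754 N·s/m.

3750 N·s/m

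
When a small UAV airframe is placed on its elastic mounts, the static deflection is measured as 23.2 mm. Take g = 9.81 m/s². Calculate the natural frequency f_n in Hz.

3.27 Hz

ω_n = √(g/δ_st) = √(9.81/0.0232) = √422.8 = 20.56 rad/s.
f_n = ω_n/(2π) = 20.56/6.283 = 3.273 Hz.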